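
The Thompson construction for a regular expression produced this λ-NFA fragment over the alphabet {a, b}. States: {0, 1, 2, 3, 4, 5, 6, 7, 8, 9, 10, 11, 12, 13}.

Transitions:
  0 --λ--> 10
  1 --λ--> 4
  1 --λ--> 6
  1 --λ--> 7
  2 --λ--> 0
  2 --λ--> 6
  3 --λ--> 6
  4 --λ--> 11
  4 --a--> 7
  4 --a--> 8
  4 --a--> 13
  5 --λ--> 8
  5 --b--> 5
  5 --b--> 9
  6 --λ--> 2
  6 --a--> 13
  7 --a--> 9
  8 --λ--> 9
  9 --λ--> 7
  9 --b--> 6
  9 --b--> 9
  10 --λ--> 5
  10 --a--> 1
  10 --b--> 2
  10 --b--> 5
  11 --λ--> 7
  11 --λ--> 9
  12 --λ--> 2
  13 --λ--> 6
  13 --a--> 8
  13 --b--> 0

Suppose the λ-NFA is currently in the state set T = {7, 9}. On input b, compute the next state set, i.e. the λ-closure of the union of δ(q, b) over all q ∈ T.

9 on b → {6, 9}.
No b-transition from 7.
Union after reading b: {6, 9}.
Now take the λ-closure:
From 6 via λ: add 2.
From 9 via λ: add 7.
From 2 via λ: add 0.
From 0 via λ: add 10.
From 10 via λ: add 5.
From 5 via λ: add 8.
No new states can be added; the closed set is {0, 2, 5, 6, 7, 8, 9, 10}.

{0, 2, 5, 6, 7, 8, 9, 10}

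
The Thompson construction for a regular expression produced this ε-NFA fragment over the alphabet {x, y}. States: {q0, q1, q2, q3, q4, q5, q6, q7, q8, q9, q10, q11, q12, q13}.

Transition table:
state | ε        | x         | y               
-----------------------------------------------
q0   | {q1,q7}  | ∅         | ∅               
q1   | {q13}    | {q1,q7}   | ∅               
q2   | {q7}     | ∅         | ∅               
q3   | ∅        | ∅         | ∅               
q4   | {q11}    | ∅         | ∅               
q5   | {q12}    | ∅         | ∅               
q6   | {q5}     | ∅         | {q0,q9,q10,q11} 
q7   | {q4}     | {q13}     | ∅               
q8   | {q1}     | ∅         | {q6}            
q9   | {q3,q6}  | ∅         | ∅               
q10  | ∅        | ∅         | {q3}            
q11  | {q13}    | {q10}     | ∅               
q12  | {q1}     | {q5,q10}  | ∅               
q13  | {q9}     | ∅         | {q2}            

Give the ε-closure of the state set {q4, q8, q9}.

{q1, q3, q4, q5, q6, q8, q9, q11, q12, q13}

Start with {q4, q8, q9}.
From q4 via ε: add q11.
From q8 via ε: add q1.
From q9 via ε: add q3, q6.
From q1 via ε: add q13.
From q6 via ε: add q5.
From q5 via ε: add q12.
No new states can be added; the closed set is {q1, q3, q4, q5, q6, q8, q9, q11, q12, q13}.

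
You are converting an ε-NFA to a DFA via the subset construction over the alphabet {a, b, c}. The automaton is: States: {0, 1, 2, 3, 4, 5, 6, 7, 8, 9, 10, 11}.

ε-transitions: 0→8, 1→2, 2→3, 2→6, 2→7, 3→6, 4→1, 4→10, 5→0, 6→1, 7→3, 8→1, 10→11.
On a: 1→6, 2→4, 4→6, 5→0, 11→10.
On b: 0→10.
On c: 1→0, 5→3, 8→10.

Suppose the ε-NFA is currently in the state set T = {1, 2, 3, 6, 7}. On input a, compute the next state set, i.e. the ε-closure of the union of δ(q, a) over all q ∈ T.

{1, 2, 3, 4, 6, 7, 10, 11}

1 on a → {6}.
2 on a → {4}.
No a-transition from 3, 6, 7.
Union after reading a: {4, 6}.
Now take the ε-closure:
From 4 via ε: add 1, 10.
From 1 via ε: add 2.
From 10 via ε: add 11.
From 2 via ε: add 3, 7.
No new states can be added; the closed set is {1, 2, 3, 4, 6, 7, 10, 11}.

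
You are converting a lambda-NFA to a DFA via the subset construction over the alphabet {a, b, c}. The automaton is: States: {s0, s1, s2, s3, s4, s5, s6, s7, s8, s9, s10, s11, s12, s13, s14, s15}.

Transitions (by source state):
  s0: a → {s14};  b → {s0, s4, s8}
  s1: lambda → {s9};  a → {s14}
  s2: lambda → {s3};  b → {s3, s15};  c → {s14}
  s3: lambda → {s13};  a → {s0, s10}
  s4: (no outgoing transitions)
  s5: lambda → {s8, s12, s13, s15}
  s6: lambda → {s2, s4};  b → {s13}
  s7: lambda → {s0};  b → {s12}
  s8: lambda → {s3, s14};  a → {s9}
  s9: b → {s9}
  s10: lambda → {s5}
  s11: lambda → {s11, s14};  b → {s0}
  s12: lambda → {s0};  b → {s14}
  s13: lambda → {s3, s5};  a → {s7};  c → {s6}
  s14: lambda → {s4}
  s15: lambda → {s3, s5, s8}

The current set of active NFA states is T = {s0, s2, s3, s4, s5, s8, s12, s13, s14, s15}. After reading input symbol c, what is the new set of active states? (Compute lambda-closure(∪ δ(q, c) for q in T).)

{s0, s2, s3, s4, s5, s6, s8, s12, s13, s14, s15}

s2 on c → {s14}.
s13 on c → {s6}.
No c-transition from s0, s3, s4, s5, s8, s12, s14, s15.
Union after reading c: {s6, s14}.
Now take the lambda-closure:
From s6 via lambda: add s2, s4.
From s2 via lambda: add s3.
From s3 via lambda: add s13.
From s13 via lambda: add s5.
From s5 via lambda: add s8, s12, s15.
From s12 via lambda: add s0.
No new states can be added; the closed set is {s0, s2, s3, s4, s5, s6, s8, s12, s13, s14, s15}.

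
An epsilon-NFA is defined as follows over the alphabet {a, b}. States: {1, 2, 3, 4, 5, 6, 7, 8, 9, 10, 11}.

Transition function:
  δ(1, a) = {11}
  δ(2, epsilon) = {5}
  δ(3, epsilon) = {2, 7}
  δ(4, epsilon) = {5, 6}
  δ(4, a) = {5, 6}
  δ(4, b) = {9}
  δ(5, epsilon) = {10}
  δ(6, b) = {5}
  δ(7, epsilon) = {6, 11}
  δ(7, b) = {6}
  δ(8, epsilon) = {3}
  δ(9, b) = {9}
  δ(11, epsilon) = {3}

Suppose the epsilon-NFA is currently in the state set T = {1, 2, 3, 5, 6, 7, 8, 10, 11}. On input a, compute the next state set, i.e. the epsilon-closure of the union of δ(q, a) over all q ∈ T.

1 on a → {11}.
No a-transition from 2, 3, 5, 6, 7, 8, 10, 11.
Union after reading a: {11}.
Now take the epsilon-closure:
From 11 via epsilon: add 3.
From 3 via epsilon: add 2, 7.
From 2 via epsilon: add 5.
From 7 via epsilon: add 6.
From 5 via epsilon: add 10.
No new states can be added; the closed set is {2, 3, 5, 6, 7, 10, 11}.

{2, 3, 5, 6, 7, 10, 11}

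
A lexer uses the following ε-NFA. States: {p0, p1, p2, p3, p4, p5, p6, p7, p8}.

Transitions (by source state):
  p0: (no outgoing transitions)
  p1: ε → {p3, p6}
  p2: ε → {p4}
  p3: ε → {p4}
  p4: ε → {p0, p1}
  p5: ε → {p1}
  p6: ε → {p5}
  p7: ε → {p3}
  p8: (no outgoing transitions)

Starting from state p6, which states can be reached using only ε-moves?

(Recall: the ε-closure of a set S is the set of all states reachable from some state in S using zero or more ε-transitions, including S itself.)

Start with {p6}.
From p6 via ε: add p5.
From p5 via ε: add p1.
From p1 via ε: add p3.
From p3 via ε: add p4.
From p4 via ε: add p0.
No new states can be added; the closed set is {p0, p1, p3, p4, p5, p6}.

{p0, p1, p3, p4, p5, p6}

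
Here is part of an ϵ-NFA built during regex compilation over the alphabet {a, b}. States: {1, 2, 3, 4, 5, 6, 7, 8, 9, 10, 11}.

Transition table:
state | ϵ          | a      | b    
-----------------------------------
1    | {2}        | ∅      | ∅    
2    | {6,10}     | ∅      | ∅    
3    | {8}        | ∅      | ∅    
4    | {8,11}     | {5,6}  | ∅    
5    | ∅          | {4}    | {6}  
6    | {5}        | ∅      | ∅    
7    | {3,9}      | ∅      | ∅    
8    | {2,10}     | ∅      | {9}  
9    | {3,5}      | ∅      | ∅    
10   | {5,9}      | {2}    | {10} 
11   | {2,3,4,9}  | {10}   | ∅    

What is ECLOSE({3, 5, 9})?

Start with {3, 5, 9}.
From 3 via ϵ: add 8.
From 8 via ϵ: add 2, 10.
From 2 via ϵ: add 6.
No new states can be added; the closed set is {2, 3, 5, 6, 8, 9, 10}.

{2, 3, 5, 6, 8, 9, 10}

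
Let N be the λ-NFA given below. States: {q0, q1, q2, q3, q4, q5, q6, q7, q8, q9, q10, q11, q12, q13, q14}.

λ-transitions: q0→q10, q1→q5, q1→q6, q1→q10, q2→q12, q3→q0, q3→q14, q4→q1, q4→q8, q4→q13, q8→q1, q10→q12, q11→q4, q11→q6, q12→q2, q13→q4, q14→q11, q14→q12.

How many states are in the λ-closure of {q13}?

9

Start with {q13}.
From q13 via λ: add q4.
From q4 via λ: add q1, q8.
From q1 via λ: add q5, q6, q10.
From q10 via λ: add q12.
From q12 via λ: add q2.
λ-closure = {q1, q2, q4, q5, q6, q8, q10, q12, q13}, which has 9 states.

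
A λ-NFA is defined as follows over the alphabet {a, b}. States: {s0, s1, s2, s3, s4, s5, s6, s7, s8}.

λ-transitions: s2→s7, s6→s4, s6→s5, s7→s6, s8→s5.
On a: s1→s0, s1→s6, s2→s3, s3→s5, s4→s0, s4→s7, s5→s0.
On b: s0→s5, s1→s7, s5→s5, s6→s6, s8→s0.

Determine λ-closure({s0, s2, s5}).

{s0, s2, s4, s5, s6, s7}

Start with {s0, s2, s5}.
From s2 via λ: add s7.
From s7 via λ: add s6.
From s6 via λ: add s4.
No new states can be added; the closed set is {s0, s2, s4, s5, s6, s7}.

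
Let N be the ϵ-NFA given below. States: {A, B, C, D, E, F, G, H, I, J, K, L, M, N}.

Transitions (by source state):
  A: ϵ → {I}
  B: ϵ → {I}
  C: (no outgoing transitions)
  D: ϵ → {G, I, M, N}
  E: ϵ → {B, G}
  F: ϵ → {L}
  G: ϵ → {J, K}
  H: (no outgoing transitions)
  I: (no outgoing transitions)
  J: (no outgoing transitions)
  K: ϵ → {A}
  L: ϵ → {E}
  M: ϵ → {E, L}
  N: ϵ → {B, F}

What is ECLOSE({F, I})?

{A, B, E, F, G, I, J, K, L}

Start with {F, I}.
From F via ϵ: add L.
From L via ϵ: add E.
From E via ϵ: add B, G.
From G via ϵ: add J, K.
From K via ϵ: add A.
No new states can be added; the closed set is {A, B, E, F, G, I, J, K, L}.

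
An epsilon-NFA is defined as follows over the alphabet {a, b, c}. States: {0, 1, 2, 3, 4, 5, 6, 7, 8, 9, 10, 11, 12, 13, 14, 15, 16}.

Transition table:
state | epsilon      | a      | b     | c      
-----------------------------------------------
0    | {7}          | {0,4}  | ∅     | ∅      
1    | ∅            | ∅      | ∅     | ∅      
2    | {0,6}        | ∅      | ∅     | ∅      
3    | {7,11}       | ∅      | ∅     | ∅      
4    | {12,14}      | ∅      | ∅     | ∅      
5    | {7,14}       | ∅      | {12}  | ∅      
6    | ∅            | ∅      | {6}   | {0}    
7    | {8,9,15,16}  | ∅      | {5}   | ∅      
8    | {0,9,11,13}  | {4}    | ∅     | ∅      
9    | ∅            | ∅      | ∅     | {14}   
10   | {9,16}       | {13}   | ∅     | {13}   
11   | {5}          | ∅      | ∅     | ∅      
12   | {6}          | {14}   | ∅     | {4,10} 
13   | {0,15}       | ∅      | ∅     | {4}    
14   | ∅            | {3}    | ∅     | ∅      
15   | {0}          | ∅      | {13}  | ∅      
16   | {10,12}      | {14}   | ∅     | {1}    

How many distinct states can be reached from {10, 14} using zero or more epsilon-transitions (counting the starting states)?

Start with {10, 14}.
From 10 via epsilon: add 9, 16.
From 16 via epsilon: add 12.
From 12 via epsilon: add 6.
epsilon-closure = {6, 9, 10, 12, 14, 16}, which has 6 states.

6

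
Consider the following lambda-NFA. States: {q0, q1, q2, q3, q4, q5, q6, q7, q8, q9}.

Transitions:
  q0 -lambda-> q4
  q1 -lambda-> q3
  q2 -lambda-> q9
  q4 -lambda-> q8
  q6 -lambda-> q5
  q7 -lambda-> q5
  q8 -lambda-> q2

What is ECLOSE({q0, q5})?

{q0, q2, q4, q5, q8, q9}

Start with {q0, q5}.
From q0 via lambda: add q4.
From q4 via lambda: add q8.
From q8 via lambda: add q2.
From q2 via lambda: add q9.
No new states can be added; the closed set is {q0, q2, q4, q5, q8, q9}.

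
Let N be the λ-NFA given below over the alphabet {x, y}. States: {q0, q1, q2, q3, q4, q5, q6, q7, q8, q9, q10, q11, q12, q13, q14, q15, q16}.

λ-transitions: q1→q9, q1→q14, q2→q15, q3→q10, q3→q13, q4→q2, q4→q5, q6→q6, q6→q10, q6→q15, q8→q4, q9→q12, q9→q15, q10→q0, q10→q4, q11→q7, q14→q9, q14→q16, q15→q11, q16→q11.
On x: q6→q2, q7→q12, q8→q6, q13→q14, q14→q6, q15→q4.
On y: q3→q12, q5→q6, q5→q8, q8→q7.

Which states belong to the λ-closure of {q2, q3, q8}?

Start with {q2, q3, q8}.
From q2 via λ: add q15.
From q3 via λ: add q10, q13.
From q8 via λ: add q4.
From q4 via λ: add q5.
From q10 via λ: add q0.
From q15 via λ: add q11.
From q11 via λ: add q7.
No new states can be added; the closed set is {q0, q2, q3, q4, q5, q7, q8, q10, q11, q13, q15}.

{q0, q2, q3, q4, q5, q7, q8, q10, q11, q13, q15}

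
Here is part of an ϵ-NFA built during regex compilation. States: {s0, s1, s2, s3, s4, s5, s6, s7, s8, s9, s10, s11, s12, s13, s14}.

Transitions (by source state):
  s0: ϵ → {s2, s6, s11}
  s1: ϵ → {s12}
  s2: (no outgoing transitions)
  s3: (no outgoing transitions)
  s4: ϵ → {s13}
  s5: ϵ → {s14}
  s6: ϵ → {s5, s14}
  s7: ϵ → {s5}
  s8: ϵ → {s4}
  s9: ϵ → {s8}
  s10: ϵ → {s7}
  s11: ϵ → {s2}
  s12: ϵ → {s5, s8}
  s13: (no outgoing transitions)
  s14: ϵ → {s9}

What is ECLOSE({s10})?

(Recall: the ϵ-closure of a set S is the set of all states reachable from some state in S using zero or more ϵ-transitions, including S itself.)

{s4, s5, s7, s8, s9, s10, s13, s14}

Start with {s10}.
From s10 via ϵ: add s7.
From s7 via ϵ: add s5.
From s5 via ϵ: add s14.
From s14 via ϵ: add s9.
From s9 via ϵ: add s8.
From s8 via ϵ: add s4.
From s4 via ϵ: add s13.
No new states can be added; the closed set is {s4, s5, s7, s8, s9, s10, s13, s14}.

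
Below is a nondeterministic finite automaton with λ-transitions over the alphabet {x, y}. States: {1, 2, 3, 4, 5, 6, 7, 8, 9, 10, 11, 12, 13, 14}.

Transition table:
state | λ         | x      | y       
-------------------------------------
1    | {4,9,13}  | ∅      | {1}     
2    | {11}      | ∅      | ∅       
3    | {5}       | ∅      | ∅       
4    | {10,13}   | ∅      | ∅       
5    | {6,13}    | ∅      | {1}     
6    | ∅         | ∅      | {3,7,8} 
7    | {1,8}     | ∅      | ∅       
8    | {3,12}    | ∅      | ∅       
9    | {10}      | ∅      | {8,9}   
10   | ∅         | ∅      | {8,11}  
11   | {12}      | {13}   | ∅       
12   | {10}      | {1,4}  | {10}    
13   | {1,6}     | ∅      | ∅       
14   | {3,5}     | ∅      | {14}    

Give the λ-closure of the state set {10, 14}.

{1, 3, 4, 5, 6, 9, 10, 13, 14}

Start with {10, 14}.
From 14 via λ: add 3, 5.
From 5 via λ: add 6, 13.
From 13 via λ: add 1.
From 1 via λ: add 4, 9.
No new states can be added; the closed set is {1, 3, 4, 5, 6, 9, 10, 13, 14}.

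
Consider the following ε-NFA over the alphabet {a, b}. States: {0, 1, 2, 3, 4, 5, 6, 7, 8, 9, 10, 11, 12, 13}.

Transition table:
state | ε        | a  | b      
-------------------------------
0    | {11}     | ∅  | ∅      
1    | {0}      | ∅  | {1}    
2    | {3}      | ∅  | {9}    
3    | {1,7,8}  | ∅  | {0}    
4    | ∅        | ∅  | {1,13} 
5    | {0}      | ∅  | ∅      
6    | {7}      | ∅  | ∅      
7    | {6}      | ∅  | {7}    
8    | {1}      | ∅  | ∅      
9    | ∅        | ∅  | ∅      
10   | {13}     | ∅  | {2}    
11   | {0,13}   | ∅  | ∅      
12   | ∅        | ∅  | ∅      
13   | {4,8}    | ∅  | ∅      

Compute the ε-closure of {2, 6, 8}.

{0, 1, 2, 3, 4, 6, 7, 8, 11, 13}

Start with {2, 6, 8}.
From 2 via ε: add 3.
From 6 via ε: add 7.
From 8 via ε: add 1.
From 1 via ε: add 0.
From 0 via ε: add 11.
From 11 via ε: add 13.
From 13 via ε: add 4.
No new states can be added; the closed set is {0, 1, 2, 3, 4, 6, 7, 8, 11, 13}.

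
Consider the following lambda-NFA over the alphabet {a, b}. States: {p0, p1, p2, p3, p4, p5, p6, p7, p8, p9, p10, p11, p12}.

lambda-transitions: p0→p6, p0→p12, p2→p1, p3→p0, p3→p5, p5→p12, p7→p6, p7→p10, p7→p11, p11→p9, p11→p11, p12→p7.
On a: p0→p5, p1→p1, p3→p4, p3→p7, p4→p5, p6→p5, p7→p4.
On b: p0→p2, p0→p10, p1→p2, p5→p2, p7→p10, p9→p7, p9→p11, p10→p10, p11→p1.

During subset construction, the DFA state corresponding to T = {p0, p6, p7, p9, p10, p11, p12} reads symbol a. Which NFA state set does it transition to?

{p4, p5, p6, p7, p9, p10, p11, p12}

p0 on a → {p5}.
p6 on a → {p5}.
p7 on a → {p4}.
No a-transition from p9, p10, p11, p12.
Union after reading a: {p4, p5}.
Now take the lambda-closure:
From p5 via lambda: add p12.
From p12 via lambda: add p7.
From p7 via lambda: add p6, p10, p11.
From p11 via lambda: add p9.
No new states can be added; the closed set is {p4, p5, p6, p7, p9, p10, p11, p12}.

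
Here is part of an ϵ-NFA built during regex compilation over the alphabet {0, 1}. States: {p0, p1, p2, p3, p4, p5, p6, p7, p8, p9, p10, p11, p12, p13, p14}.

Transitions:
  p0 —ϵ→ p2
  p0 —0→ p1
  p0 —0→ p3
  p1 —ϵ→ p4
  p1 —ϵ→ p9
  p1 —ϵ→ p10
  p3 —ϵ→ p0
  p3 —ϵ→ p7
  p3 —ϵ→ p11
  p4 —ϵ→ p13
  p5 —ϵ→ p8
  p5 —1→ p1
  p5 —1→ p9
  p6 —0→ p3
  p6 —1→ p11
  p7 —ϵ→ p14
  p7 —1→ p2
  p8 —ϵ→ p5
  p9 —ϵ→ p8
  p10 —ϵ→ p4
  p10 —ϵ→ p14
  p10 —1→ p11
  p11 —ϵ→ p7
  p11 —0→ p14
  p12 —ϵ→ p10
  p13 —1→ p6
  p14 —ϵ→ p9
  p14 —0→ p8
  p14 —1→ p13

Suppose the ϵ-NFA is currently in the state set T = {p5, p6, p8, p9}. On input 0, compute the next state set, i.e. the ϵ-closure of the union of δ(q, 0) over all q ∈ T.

{p0, p2, p3, p5, p7, p8, p9, p11, p14}

p6 on 0 → {p3}.
No 0-transition from p5, p8, p9.
Union after reading 0: {p3}.
Now take the ϵ-closure:
From p3 via ϵ: add p0, p7, p11.
From p0 via ϵ: add p2.
From p7 via ϵ: add p14.
From p14 via ϵ: add p9.
From p9 via ϵ: add p8.
From p8 via ϵ: add p5.
No new states can be added; the closed set is {p0, p2, p3, p5, p7, p8, p9, p11, p14}.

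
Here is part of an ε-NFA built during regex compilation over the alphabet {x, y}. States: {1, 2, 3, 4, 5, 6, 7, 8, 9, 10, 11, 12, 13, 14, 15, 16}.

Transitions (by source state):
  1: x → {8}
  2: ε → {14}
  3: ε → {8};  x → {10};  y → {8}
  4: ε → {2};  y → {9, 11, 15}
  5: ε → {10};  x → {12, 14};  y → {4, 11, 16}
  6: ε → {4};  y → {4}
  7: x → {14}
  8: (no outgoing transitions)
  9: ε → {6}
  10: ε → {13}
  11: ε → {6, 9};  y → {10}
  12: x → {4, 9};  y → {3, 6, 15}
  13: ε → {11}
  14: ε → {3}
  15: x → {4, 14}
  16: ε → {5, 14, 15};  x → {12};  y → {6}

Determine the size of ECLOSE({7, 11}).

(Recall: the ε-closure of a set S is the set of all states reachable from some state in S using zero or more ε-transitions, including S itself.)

Start with {7, 11}.
From 11 via ε: add 6, 9.
From 6 via ε: add 4.
From 4 via ε: add 2.
From 2 via ε: add 14.
From 14 via ε: add 3.
From 3 via ε: add 8.
ε-closure = {2, 3, 4, 6, 7, 8, 9, 11, 14}, which has 9 states.

9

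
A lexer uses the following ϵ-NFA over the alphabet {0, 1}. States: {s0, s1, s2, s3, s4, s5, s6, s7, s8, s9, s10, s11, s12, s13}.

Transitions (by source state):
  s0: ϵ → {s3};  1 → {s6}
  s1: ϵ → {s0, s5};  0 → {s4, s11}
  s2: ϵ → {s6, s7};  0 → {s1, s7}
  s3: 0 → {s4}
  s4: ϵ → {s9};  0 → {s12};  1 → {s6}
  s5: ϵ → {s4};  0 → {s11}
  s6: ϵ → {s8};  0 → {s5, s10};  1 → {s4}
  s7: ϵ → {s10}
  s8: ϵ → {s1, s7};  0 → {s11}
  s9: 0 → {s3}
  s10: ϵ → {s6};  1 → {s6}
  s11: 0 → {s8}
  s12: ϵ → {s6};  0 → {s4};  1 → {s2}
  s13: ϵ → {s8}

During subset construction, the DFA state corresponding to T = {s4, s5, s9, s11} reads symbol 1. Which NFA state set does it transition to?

{s0, s1, s3, s4, s5, s6, s7, s8, s9, s10}

s4 on 1 → {s6}.
No 1-transition from s5, s9, s11.
Union after reading 1: {s6}.
Now take the ϵ-closure:
From s6 via ϵ: add s8.
From s8 via ϵ: add s1, s7.
From s1 via ϵ: add s0, s5.
From s7 via ϵ: add s10.
From s0 via ϵ: add s3.
From s5 via ϵ: add s4.
From s4 via ϵ: add s9.
No new states can be added; the closed set is {s0, s1, s3, s4, s5, s6, s7, s8, s9, s10}.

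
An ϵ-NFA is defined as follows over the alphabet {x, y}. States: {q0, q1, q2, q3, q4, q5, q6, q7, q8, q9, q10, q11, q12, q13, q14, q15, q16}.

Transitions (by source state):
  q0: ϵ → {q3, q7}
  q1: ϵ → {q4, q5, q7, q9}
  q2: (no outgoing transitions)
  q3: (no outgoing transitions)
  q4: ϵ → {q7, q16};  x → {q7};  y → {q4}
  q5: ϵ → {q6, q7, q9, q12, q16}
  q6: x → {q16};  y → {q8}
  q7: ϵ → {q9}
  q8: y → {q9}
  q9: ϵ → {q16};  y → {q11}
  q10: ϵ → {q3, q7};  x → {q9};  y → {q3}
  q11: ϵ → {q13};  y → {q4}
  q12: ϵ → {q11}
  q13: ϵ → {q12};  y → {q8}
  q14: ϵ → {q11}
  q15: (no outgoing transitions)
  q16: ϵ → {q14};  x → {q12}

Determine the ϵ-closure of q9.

{q9, q11, q12, q13, q14, q16}

Start with {q9}.
From q9 via ϵ: add q16.
From q16 via ϵ: add q14.
From q14 via ϵ: add q11.
From q11 via ϵ: add q13.
From q13 via ϵ: add q12.
No new states can be added; the closed set is {q9, q11, q12, q13, q14, q16}.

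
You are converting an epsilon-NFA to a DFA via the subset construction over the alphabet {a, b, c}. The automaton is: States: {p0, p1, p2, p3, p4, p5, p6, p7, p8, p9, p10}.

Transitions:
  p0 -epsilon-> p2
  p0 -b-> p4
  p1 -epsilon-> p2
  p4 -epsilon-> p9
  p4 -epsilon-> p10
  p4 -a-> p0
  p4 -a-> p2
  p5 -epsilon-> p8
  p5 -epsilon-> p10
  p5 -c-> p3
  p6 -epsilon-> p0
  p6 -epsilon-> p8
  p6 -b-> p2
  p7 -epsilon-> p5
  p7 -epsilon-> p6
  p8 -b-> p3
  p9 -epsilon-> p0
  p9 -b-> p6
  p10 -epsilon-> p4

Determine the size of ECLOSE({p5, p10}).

Start with {p5, p10}.
From p5 via epsilon: add p8.
From p10 via epsilon: add p4.
From p4 via epsilon: add p9.
From p9 via epsilon: add p0.
From p0 via epsilon: add p2.
epsilon-closure = {p0, p2, p4, p5, p8, p9, p10}, which has 7 states.

7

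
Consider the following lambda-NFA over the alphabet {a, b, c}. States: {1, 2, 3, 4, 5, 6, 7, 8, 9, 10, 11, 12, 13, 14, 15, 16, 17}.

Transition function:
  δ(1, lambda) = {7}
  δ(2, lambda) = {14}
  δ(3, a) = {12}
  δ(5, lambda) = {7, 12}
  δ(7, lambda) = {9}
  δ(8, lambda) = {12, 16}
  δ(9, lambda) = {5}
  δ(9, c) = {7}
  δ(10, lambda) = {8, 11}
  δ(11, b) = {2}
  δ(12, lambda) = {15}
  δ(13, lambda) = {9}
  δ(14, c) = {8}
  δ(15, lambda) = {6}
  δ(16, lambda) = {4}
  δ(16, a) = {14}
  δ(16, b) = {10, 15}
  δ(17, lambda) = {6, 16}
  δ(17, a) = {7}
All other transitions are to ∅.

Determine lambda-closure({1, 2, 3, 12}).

{1, 2, 3, 5, 6, 7, 9, 12, 14, 15}

Start with {1, 2, 3, 12}.
From 1 via lambda: add 7.
From 2 via lambda: add 14.
From 12 via lambda: add 15.
From 7 via lambda: add 9.
From 15 via lambda: add 6.
From 9 via lambda: add 5.
No new states can be added; the closed set is {1, 2, 3, 5, 6, 7, 9, 12, 14, 15}.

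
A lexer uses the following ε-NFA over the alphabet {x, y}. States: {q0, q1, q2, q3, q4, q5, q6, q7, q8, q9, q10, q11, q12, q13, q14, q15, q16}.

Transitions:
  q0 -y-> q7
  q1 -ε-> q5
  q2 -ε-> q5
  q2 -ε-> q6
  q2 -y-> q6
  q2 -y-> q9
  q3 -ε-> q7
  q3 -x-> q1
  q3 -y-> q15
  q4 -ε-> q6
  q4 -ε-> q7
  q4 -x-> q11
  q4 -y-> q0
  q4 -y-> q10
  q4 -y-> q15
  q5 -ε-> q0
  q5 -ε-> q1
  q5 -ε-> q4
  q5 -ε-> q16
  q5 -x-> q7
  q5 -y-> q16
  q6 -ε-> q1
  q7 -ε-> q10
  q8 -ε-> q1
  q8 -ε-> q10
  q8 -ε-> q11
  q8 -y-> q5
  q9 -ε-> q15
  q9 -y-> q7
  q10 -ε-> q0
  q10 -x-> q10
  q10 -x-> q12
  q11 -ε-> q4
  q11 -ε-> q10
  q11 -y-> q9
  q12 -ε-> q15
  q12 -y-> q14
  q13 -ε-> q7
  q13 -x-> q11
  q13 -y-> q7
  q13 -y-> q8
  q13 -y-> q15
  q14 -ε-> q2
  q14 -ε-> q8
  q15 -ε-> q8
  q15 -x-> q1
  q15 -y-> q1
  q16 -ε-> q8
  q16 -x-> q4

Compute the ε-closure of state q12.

{q0, q1, q4, q5, q6, q7, q8, q10, q11, q12, q15, q16}

Start with {q12}.
From q12 via ε: add q15.
From q15 via ε: add q8.
From q8 via ε: add q1, q10, q11.
From q1 via ε: add q5.
From q10 via ε: add q0.
From q11 via ε: add q4.
From q4 via ε: add q6, q7.
From q5 via ε: add q16.
No new states can be added; the closed set is {q0, q1, q4, q5, q6, q7, q8, q10, q11, q12, q15, q16}.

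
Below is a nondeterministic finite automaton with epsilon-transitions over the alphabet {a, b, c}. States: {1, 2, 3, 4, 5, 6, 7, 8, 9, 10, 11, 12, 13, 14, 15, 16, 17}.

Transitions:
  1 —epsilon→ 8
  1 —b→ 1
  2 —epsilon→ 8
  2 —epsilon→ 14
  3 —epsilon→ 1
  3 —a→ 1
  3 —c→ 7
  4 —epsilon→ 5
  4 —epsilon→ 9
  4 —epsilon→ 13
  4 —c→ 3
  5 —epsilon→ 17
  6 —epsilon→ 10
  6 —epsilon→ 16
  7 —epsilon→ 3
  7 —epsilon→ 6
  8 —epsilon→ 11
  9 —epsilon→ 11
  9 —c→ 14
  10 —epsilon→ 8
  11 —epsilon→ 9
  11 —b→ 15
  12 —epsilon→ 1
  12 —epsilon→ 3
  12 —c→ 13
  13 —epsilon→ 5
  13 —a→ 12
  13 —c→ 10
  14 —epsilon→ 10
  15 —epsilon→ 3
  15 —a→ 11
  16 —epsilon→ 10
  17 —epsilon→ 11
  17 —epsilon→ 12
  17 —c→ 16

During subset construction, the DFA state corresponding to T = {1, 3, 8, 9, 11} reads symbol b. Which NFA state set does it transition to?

{1, 3, 8, 9, 11, 15}

1 on b → {1}.
11 on b → {15}.
No b-transition from 3, 8, 9.
Union after reading b: {1, 15}.
Now take the epsilon-closure:
From 1 via epsilon: add 8.
From 15 via epsilon: add 3.
From 8 via epsilon: add 11.
From 11 via epsilon: add 9.
No new states can be added; the closed set is {1, 3, 8, 9, 11, 15}.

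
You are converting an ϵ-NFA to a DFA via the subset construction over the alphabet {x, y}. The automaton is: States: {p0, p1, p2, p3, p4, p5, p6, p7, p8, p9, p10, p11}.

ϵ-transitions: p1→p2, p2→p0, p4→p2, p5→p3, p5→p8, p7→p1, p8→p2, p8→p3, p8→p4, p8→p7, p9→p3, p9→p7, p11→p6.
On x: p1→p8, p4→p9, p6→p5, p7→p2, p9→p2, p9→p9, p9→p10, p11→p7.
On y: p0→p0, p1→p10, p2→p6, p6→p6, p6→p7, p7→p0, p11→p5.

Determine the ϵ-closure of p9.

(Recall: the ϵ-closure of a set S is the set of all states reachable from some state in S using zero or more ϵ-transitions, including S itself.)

{p0, p1, p2, p3, p7, p9}

Start with {p9}.
From p9 via ϵ: add p3, p7.
From p7 via ϵ: add p1.
From p1 via ϵ: add p2.
From p2 via ϵ: add p0.
No new states can be added; the closed set is {p0, p1, p2, p3, p7, p9}.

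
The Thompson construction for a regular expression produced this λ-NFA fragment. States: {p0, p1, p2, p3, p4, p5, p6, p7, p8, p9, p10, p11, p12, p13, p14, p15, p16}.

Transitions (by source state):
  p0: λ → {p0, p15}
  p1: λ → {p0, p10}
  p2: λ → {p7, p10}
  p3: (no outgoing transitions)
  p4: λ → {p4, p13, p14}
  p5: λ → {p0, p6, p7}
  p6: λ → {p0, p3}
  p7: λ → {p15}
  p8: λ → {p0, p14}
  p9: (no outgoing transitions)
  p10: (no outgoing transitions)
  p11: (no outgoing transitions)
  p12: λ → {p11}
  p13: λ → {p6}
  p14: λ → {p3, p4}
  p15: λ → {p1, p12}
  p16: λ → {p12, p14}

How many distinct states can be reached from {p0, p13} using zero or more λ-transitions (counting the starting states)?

Start with {p0, p13}.
From p0 via λ: add p15.
From p13 via λ: add p6.
From p6 via λ: add p3.
From p15 via λ: add p1, p12.
From p1 via λ: add p10.
From p12 via λ: add p11.
λ-closure = {p0, p1, p3, p6, p10, p11, p12, p13, p15}, which has 9 states.

9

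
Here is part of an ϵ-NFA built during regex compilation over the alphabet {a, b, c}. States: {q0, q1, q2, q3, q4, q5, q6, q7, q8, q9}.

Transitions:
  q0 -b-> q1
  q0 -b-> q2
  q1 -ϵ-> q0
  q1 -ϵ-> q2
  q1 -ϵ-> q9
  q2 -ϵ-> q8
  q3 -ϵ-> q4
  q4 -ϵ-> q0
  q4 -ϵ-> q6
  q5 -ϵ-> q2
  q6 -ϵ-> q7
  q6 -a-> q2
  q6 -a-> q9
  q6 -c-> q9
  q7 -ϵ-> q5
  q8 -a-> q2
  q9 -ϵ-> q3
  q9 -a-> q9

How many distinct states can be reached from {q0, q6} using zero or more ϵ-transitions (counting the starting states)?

6

Start with {q0, q6}.
From q6 via ϵ: add q7.
From q7 via ϵ: add q5.
From q5 via ϵ: add q2.
From q2 via ϵ: add q8.
ϵ-closure = {q0, q2, q5, q6, q7, q8}, which has 6 states.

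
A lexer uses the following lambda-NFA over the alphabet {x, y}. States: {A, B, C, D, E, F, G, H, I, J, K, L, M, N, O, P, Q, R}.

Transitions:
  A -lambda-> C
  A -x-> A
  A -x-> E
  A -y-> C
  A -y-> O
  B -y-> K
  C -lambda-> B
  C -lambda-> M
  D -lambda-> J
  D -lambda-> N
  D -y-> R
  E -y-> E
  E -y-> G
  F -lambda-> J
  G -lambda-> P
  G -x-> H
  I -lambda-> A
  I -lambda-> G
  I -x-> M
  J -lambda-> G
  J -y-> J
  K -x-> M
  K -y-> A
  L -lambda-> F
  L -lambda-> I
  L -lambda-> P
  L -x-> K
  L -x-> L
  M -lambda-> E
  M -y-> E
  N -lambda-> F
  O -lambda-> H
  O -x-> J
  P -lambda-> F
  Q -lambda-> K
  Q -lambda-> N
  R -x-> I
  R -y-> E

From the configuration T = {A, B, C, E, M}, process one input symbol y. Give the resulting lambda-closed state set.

{B, C, E, F, G, H, J, K, M, O, P}

A on y → {C, O}.
B on y → {K}.
E on y → {E, G}.
M on y → {E}.
No y-transition from C.
Union after reading y: {C, E, G, K, O}.
Now take the lambda-closure:
From C via lambda: add B, M.
From G via lambda: add P.
From O via lambda: add H.
From P via lambda: add F.
From F via lambda: add J.
No new states can be added; the closed set is {B, C, E, F, G, H, J, K, M, O, P}.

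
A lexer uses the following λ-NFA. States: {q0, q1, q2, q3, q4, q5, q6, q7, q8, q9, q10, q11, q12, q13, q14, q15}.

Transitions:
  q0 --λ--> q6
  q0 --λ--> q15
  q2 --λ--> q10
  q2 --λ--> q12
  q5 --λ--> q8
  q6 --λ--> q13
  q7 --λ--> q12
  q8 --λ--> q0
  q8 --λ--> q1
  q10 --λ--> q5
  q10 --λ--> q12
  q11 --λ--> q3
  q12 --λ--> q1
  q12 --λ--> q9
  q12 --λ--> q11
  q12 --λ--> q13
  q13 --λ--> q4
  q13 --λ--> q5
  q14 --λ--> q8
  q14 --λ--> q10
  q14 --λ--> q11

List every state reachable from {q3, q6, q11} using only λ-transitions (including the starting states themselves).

Start with {q3, q6, q11}.
From q6 via λ: add q13.
From q13 via λ: add q4, q5.
From q5 via λ: add q8.
From q8 via λ: add q0, q1.
From q0 via λ: add q15.
No new states can be added; the closed set is {q0, q1, q3, q4, q5, q6, q8, q11, q13, q15}.

{q0, q1, q3, q4, q5, q6, q8, q11, q13, q15}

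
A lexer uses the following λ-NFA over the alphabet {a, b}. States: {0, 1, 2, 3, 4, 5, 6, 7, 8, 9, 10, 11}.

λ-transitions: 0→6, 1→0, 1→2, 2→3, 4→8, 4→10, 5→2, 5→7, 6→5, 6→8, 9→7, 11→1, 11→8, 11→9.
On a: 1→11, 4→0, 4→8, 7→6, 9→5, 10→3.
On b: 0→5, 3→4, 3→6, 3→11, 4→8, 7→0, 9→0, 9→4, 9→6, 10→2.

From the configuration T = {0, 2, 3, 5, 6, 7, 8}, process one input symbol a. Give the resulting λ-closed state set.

{2, 3, 5, 6, 7, 8}

7 on a → {6}.
No a-transition from 0, 2, 3, 5, 6, 8.
Union after reading a: {6}.
Now take the λ-closure:
From 6 via λ: add 5, 8.
From 5 via λ: add 2, 7.
From 2 via λ: add 3.
No new states can be added; the closed set is {2, 3, 5, 6, 7, 8}.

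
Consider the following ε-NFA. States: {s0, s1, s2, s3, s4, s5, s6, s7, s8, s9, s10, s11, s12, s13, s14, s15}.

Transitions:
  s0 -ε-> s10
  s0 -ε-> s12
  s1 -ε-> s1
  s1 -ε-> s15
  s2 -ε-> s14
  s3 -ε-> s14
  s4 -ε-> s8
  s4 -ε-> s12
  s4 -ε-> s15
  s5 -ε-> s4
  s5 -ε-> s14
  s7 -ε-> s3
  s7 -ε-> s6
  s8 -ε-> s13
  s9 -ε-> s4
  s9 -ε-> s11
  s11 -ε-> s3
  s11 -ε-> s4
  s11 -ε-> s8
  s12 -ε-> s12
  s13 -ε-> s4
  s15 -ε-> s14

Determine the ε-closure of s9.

Start with {s9}.
From s9 via ε: add s4, s11.
From s4 via ε: add s8, s12, s15.
From s11 via ε: add s3.
From s3 via ε: add s14.
From s8 via ε: add s13.
No new states can be added; the closed set is {s3, s4, s8, s9, s11, s12, s13, s14, s15}.

{s3, s4, s8, s9, s11, s12, s13, s14, s15}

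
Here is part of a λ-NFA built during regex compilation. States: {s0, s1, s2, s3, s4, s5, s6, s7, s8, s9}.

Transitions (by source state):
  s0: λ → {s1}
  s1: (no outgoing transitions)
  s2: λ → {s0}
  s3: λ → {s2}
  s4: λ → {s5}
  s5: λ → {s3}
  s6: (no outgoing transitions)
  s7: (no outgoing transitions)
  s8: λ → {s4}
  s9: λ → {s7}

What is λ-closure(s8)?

Start with {s8}.
From s8 via λ: add s4.
From s4 via λ: add s5.
From s5 via λ: add s3.
From s3 via λ: add s2.
From s2 via λ: add s0.
From s0 via λ: add s1.
No new states can be added; the closed set is {s0, s1, s2, s3, s4, s5, s8}.

{s0, s1, s2, s3, s4, s5, s8}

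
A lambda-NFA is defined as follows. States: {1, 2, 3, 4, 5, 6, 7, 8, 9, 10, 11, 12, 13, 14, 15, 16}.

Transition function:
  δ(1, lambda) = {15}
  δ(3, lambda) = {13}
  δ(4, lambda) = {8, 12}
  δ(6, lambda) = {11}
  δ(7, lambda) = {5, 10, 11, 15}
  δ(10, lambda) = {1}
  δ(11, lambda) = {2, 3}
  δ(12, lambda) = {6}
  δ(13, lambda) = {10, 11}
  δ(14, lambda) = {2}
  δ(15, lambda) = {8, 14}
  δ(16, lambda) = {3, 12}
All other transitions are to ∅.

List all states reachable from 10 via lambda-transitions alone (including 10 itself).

Start with {10}.
From 10 via lambda: add 1.
From 1 via lambda: add 15.
From 15 via lambda: add 8, 14.
From 14 via lambda: add 2.
No new states can be added; the closed set is {1, 2, 8, 10, 14, 15}.

{1, 2, 8, 10, 14, 15}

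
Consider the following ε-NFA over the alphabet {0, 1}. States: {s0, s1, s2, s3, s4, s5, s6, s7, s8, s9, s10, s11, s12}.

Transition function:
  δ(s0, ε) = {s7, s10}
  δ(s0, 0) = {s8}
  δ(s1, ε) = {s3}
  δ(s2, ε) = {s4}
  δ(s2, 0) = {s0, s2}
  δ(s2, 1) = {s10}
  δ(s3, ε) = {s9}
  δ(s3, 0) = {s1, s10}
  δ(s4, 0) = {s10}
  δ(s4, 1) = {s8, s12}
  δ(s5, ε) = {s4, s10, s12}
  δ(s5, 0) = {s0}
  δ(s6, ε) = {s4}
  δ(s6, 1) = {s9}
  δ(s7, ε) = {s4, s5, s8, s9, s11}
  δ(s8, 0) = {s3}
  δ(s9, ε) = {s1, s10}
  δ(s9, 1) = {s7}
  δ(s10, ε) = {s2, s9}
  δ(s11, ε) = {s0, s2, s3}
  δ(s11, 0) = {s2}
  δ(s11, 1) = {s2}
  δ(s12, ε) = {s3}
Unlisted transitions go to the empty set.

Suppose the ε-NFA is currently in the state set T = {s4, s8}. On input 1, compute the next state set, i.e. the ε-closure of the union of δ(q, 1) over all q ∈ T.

s4 on 1 → {s8, s12}.
No 1-transition from s8.
Union after reading 1: {s8, s12}.
Now take the ε-closure:
From s12 via ε: add s3.
From s3 via ε: add s9.
From s9 via ε: add s1, s10.
From s10 via ε: add s2.
From s2 via ε: add s4.
No new states can be added; the closed set is {s1, s2, s3, s4, s8, s9, s10, s12}.

{s1, s2, s3, s4, s8, s9, s10, s12}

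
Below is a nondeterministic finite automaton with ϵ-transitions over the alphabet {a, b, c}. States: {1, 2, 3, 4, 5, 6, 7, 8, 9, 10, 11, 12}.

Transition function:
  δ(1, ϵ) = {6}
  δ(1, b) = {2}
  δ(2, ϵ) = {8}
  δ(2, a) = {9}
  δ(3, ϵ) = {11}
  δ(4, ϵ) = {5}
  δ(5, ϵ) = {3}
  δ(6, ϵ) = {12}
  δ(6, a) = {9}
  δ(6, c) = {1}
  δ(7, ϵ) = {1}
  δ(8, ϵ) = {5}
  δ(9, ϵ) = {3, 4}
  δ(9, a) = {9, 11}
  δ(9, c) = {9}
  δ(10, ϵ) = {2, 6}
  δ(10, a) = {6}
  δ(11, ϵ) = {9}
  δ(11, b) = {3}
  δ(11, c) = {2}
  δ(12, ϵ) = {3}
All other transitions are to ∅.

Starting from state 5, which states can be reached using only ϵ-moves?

{3, 4, 5, 9, 11}

Start with {5}.
From 5 via ϵ: add 3.
From 3 via ϵ: add 11.
From 11 via ϵ: add 9.
From 9 via ϵ: add 4.
No new states can be added; the closed set is {3, 4, 5, 9, 11}.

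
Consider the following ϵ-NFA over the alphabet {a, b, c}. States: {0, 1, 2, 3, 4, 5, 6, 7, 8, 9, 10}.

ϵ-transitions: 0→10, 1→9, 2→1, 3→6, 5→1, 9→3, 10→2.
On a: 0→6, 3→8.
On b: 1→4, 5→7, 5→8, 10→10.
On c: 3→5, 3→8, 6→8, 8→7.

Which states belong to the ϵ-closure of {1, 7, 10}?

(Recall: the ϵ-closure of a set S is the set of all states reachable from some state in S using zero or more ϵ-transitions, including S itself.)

Start with {1, 7, 10}.
From 1 via ϵ: add 9.
From 10 via ϵ: add 2.
From 9 via ϵ: add 3.
From 3 via ϵ: add 6.
No new states can be added; the closed set is {1, 2, 3, 6, 7, 9, 10}.

{1, 2, 3, 6, 7, 9, 10}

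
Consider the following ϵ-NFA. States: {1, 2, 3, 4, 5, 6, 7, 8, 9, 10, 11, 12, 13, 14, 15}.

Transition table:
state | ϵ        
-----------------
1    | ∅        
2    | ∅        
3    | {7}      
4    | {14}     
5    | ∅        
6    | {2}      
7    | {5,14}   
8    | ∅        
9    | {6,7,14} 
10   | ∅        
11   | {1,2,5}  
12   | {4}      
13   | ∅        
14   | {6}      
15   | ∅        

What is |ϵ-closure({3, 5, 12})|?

Start with {3, 5, 12}.
From 3 via ϵ: add 7.
From 12 via ϵ: add 4.
From 4 via ϵ: add 14.
From 14 via ϵ: add 6.
From 6 via ϵ: add 2.
ϵ-closure = {2, 3, 4, 5, 6, 7, 12, 14}, which has 8 states.

8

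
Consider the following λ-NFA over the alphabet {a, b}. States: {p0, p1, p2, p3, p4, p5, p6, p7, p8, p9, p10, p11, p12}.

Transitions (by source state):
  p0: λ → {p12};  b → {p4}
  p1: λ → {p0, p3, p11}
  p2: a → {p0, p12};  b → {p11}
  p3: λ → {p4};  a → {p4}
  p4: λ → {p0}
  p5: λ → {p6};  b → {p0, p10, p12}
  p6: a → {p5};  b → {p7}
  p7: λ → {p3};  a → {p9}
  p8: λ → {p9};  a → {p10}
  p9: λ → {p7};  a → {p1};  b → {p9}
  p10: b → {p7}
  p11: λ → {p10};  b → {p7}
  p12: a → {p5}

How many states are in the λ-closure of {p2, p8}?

8

Start with {p2, p8}.
From p8 via λ: add p9.
From p9 via λ: add p7.
From p7 via λ: add p3.
From p3 via λ: add p4.
From p4 via λ: add p0.
From p0 via λ: add p12.
λ-closure = {p0, p2, p3, p4, p7, p8, p9, p12}, which has 8 states.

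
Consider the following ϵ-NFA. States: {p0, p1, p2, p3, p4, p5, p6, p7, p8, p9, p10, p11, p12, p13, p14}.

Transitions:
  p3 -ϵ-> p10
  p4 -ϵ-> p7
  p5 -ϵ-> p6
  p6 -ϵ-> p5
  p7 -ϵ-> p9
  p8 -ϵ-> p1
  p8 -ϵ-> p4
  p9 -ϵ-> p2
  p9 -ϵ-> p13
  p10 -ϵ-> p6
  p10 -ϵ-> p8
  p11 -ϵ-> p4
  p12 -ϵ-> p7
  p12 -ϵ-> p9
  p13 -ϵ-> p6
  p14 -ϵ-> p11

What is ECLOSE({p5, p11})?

{p2, p4, p5, p6, p7, p9, p11, p13}

Start with {p5, p11}.
From p5 via ϵ: add p6.
From p11 via ϵ: add p4.
From p4 via ϵ: add p7.
From p7 via ϵ: add p9.
From p9 via ϵ: add p2, p13.
No new states can be added; the closed set is {p2, p4, p5, p6, p7, p9, p11, p13}.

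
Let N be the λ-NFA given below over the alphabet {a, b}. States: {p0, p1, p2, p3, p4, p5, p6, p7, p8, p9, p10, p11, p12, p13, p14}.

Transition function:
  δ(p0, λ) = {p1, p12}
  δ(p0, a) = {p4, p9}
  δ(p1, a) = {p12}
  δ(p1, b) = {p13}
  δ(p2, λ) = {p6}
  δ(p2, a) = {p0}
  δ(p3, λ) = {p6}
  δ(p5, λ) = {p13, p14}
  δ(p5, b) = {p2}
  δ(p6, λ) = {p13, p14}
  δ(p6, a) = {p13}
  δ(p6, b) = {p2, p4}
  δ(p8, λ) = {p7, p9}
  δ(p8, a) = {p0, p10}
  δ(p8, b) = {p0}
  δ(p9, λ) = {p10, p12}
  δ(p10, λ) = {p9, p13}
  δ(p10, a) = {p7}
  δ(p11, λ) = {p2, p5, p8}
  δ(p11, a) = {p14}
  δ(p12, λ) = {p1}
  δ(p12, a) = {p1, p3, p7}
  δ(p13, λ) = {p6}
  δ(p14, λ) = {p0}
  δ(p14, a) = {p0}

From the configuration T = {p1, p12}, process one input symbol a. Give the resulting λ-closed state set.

{p0, p1, p3, p6, p7, p12, p13, p14}

p1 on a → {p12}.
p12 on a → {p1, p3, p7}.
Union after reading a: {p1, p3, p7, p12}.
Now take the λ-closure:
From p3 via λ: add p6.
From p6 via λ: add p13, p14.
From p14 via λ: add p0.
No new states can be added; the closed set is {p0, p1, p3, p6, p7, p12, p13, p14}.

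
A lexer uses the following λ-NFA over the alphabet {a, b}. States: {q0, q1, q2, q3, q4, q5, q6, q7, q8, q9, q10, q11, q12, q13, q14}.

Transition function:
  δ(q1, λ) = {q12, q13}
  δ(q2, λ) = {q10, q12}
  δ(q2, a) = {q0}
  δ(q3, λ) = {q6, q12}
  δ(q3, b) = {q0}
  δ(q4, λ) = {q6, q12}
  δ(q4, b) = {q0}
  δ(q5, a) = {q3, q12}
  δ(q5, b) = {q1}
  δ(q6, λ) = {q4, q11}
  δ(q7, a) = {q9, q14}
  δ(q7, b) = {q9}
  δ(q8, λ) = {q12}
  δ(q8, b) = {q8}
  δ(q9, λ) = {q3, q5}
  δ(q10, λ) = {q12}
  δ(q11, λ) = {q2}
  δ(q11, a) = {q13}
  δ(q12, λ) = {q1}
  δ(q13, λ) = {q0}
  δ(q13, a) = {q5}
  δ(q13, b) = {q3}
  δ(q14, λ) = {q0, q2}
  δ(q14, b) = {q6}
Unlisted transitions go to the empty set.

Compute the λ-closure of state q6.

{q0, q1, q2, q4, q6, q10, q11, q12, q13}

Start with {q6}.
From q6 via λ: add q4, q11.
From q4 via λ: add q12.
From q11 via λ: add q2.
From q2 via λ: add q10.
From q12 via λ: add q1.
From q1 via λ: add q13.
From q13 via λ: add q0.
No new states can be added; the closed set is {q0, q1, q2, q4, q6, q10, q11, q12, q13}.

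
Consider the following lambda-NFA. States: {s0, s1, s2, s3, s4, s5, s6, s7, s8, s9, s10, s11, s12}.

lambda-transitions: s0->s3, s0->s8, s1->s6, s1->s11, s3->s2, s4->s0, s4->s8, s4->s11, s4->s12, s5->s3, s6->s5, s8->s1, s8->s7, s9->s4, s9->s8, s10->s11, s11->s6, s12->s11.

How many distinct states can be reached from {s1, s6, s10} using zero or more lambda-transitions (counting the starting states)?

7

Start with {s1, s6, s10}.
From s1 via lambda: add s11.
From s6 via lambda: add s5.
From s5 via lambda: add s3.
From s3 via lambda: add s2.
lambda-closure = {s1, s2, s3, s5, s6, s10, s11}, which has 7 states.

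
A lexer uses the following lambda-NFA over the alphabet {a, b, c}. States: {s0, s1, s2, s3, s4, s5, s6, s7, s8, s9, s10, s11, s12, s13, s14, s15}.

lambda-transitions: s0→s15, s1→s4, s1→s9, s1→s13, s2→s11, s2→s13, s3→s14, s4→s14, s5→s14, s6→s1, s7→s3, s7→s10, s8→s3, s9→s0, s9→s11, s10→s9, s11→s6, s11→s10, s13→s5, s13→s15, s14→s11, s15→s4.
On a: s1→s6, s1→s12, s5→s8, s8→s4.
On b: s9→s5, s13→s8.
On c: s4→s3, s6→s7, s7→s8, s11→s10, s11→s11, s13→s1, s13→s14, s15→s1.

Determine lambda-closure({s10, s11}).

Start with {s10, s11}.
From s10 via lambda: add s9.
From s11 via lambda: add s6.
From s6 via lambda: add s1.
From s9 via lambda: add s0.
From s0 via lambda: add s15.
From s1 via lambda: add s4, s13.
From s4 via lambda: add s14.
From s13 via lambda: add s5.
No new states can be added; the closed set is {s0, s1, s4, s5, s6, s9, s10, s11, s13, s14, s15}.

{s0, s1, s4, s5, s6, s9, s10, s11, s13, s14, s15}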